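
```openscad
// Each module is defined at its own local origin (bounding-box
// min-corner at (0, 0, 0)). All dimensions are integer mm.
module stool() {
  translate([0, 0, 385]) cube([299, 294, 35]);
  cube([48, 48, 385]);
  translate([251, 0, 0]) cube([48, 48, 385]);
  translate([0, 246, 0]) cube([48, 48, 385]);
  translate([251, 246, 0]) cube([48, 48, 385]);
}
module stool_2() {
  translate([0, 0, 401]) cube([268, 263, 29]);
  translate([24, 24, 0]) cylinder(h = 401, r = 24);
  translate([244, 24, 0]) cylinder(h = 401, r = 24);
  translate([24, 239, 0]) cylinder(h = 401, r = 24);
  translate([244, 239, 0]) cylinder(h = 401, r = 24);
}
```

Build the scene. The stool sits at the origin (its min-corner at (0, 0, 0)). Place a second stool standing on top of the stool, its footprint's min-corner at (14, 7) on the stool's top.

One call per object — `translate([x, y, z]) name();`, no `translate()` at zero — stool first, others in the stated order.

stool();
translate([14, 7, 420]) stool_2();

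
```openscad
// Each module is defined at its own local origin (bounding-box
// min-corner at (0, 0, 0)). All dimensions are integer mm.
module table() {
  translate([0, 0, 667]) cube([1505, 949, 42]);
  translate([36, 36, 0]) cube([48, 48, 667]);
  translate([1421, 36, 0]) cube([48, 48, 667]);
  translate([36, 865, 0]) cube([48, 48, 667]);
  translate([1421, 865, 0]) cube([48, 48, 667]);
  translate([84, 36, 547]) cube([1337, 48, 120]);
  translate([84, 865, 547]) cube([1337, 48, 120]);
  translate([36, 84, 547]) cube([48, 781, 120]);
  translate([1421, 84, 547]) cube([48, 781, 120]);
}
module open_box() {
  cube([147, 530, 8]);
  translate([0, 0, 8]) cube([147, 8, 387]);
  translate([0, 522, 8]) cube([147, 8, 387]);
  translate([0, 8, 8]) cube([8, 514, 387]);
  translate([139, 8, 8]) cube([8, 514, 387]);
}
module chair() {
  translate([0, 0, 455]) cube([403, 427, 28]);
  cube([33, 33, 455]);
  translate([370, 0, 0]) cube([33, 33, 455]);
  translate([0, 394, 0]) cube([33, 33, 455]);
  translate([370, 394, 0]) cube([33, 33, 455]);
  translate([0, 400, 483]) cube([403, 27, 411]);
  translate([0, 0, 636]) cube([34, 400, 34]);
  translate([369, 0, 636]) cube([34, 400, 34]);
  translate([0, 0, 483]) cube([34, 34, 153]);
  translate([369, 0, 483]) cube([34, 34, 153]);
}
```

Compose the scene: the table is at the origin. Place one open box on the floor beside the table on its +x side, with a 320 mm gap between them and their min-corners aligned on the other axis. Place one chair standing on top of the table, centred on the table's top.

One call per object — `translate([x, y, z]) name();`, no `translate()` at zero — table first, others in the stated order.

table();
translate([1825, 0, 0]) open_box();
translate([551, 261, 709]) chair();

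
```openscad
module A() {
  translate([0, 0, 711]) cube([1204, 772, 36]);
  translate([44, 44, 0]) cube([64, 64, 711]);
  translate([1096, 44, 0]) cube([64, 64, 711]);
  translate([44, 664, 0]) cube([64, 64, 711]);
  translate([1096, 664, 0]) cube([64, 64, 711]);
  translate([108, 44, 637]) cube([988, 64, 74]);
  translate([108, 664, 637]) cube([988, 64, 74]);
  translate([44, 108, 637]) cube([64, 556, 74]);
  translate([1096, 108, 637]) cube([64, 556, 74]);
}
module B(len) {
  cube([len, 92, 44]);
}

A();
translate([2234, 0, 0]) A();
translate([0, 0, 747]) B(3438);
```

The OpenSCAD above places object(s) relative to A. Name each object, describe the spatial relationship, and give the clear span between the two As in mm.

Second table starts at x = 2234; first ends at x = 1204; clear span = 2234 − 1204 = 1030 mm.

A is a table. B is a beam. A beam spans the tops of two tables. The clear span between the two tables is 1030 mm.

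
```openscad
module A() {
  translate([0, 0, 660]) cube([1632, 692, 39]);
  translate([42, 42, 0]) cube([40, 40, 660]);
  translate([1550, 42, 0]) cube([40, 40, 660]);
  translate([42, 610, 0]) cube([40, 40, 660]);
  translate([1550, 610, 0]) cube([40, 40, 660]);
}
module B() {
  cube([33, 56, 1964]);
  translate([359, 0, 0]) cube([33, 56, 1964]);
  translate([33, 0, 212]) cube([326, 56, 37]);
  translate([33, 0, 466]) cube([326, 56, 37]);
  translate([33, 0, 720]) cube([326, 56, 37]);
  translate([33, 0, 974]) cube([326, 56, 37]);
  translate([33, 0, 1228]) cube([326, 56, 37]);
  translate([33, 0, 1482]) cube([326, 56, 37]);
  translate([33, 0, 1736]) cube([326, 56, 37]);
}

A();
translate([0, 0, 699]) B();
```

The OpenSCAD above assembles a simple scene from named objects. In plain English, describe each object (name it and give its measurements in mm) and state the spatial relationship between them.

A is a table with a 1632×692 mm rectangular top, 39 mm thick, top surface at z = 699 mm, supported by four 40×40 mm square legs, each inset 42 mm from the nearest pair of top edges, running from the floor.

B is a wooden ladder with two side rails of 33×56 mm section and 1964 mm height, set 392 mm apart overall. Between them run 7 rectangular rungs (56 mm deep, 37 mm thick), front faces flush with the rails' −y face. The bottom of the first rung is 212 mm above the floor and each subsequent rung is 254 mm higher than the one below.

The ladder is on top of the table.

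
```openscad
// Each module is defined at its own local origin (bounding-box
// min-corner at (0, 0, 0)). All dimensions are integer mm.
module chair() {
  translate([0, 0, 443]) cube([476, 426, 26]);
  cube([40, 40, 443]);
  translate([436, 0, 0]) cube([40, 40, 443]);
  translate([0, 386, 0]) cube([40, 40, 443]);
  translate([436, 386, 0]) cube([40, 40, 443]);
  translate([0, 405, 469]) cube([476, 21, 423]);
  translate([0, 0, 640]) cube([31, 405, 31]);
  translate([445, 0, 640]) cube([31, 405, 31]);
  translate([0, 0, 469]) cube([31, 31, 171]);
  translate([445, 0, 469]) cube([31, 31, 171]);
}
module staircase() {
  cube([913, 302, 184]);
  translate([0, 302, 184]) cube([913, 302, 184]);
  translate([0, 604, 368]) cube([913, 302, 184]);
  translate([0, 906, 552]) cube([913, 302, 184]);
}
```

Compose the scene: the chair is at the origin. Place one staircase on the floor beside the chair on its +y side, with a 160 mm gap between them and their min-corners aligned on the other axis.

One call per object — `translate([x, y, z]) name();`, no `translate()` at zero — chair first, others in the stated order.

chair();
translate([0, 586, 0]) staircase();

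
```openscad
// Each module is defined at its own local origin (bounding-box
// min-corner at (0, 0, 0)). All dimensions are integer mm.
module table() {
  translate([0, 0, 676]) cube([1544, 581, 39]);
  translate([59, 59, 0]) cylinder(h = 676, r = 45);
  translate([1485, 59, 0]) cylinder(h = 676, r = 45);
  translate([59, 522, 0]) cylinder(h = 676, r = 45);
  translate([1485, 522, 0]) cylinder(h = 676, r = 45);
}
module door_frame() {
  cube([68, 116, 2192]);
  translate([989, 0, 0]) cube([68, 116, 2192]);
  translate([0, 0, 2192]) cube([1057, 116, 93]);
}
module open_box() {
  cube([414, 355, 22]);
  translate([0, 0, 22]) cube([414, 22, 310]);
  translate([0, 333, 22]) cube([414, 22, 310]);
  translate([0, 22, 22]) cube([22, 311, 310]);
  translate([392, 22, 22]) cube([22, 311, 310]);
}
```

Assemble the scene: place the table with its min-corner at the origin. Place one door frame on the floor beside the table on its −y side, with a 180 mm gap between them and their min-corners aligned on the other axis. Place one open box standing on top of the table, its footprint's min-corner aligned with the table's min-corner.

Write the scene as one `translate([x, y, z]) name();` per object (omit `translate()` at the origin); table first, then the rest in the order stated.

table();
translate([0, -296, 0]) door_frame();
translate([0, 0, 715]) open_box();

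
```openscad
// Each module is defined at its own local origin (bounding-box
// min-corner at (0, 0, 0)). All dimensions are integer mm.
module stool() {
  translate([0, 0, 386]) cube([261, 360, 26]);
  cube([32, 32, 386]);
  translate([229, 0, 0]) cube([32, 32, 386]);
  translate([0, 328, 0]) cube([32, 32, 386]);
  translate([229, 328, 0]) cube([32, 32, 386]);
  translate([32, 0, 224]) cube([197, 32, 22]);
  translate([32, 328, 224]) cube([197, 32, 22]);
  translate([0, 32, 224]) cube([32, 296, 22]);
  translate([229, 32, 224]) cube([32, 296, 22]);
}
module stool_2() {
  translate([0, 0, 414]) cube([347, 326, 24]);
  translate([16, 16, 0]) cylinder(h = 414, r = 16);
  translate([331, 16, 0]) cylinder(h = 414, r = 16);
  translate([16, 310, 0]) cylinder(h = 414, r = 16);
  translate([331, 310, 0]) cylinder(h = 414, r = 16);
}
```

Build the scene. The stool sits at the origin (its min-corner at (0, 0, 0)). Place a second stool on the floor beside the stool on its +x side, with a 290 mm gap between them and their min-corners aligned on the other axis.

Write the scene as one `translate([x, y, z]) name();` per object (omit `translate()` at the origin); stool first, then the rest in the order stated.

stool();
translate([551, 0, 0]) stool_2();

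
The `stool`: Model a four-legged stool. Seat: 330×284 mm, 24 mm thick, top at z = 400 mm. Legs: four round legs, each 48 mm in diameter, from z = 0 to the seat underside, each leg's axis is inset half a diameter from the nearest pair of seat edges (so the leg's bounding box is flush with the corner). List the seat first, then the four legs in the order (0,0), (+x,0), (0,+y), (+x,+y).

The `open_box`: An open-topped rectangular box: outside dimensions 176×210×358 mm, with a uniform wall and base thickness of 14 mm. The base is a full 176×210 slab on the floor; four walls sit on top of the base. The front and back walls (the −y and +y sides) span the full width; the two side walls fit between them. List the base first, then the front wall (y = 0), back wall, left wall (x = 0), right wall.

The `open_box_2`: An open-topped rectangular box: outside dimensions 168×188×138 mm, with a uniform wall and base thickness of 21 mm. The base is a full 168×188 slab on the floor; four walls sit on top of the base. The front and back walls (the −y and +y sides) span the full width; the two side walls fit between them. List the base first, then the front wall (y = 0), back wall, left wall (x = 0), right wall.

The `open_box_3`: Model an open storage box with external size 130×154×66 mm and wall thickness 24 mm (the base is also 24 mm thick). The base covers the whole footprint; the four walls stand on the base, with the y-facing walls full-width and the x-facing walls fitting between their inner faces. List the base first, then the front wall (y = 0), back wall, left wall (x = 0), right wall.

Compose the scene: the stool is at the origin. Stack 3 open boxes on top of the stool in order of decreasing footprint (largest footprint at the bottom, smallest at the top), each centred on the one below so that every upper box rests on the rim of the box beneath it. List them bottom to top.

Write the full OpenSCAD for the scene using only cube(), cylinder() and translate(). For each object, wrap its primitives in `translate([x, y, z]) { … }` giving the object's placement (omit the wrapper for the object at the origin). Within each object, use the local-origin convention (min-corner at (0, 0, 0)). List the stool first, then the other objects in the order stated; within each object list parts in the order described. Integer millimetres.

translate([0, 0, 376]) cube([330, 284, 24]);
translate([24, 24, 0]) cylinder(h = 376, r = 24);
translate([306, 24, 0]) cylinder(h = 376, r = 24);
translate([24, 260, 0]) cylinder(h = 376, r = 24);
translate([306, 260, 0]) cylinder(h = 376, r = 24);
translate([77, 37, 400]) {
  cube([176, 210, 14]);
  translate([0, 0, 14]) cube([176, 14, 344]);
  translate([0, 196, 14]) cube([176, 14, 344]);
  translate([0, 14, 14]) cube([14, 182, 344]);
  translate([162, 14, 14]) cube([14, 182, 344]);
}
translate([81, 48, 758]) {
  cube([168, 188, 21]);
  translate([0, 0, 21]) cube([168, 21, 117]);
  translate([0, 167, 21]) cube([168, 21, 117]);
  translate([0, 21, 21]) cube([21, 146, 117]);
  translate([147, 21, 21]) cube([21, 146, 117]);
}
translate([100, 65, 896]) {
  cube([130, 154, 24]);
  translate([0, 0, 24]) cube([130, 24, 42]);
  translate([0, 130, 24]) cube([130, 24, 42]);
  translate([0, 24, 24]) cube([24, 106, 42]);
  translate([106, 24, 24]) cube([24, 106, 42]);
}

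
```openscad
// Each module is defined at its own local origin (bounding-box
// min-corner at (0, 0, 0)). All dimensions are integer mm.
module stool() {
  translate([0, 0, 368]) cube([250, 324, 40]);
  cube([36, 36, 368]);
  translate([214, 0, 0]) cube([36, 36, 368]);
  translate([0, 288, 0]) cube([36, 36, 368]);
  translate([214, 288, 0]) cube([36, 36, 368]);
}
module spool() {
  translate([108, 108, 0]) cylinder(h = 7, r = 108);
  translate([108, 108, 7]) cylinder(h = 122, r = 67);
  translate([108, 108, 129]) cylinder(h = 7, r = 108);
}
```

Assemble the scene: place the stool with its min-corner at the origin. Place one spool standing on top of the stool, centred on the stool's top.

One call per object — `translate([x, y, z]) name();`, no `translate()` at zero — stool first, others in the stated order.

stool();
translate([17, 54, 408]) spool();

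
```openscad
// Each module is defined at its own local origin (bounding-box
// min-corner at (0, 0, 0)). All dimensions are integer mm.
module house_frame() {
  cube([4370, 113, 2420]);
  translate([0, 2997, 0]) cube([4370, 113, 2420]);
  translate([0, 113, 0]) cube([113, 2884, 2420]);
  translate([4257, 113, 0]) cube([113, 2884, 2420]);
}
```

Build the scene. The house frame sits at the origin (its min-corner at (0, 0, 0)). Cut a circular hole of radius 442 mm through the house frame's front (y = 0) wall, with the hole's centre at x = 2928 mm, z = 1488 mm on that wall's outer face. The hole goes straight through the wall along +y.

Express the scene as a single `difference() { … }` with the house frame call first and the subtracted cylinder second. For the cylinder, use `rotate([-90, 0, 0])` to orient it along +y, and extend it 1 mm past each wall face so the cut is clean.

difference() {
  house_frame();
  translate([2928, -1, 1488]) rotate([-90, 0, 0]) cylinder(h = 115, r = 442);
}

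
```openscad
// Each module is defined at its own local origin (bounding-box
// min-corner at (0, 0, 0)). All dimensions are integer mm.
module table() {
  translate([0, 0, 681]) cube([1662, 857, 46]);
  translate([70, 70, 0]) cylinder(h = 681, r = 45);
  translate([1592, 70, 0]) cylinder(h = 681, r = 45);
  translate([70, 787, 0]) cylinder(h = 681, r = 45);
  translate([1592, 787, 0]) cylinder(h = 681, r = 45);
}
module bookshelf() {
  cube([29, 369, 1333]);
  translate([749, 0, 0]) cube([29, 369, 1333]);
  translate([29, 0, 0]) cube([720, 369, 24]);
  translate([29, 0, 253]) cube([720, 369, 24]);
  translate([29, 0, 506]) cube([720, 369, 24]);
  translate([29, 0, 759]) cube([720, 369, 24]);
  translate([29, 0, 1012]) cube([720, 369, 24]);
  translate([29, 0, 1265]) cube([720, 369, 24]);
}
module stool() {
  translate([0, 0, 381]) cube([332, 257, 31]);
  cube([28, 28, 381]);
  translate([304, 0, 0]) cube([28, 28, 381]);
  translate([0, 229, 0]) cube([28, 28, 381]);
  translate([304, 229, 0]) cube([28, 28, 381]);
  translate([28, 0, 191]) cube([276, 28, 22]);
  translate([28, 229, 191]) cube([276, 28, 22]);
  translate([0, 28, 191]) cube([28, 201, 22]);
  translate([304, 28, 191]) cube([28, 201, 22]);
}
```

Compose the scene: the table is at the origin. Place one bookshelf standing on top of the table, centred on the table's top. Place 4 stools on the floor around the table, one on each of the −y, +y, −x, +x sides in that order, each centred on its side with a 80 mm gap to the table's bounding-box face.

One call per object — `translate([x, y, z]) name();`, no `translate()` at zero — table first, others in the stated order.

table();
translate([442, 244, 727]) bookshelf();
translate([665, -337, 0]) stool();
translate([665, 937, 0]) stool();
translate([-412, 300, 0]) stool();
translate([1742, 300, 0]) stool();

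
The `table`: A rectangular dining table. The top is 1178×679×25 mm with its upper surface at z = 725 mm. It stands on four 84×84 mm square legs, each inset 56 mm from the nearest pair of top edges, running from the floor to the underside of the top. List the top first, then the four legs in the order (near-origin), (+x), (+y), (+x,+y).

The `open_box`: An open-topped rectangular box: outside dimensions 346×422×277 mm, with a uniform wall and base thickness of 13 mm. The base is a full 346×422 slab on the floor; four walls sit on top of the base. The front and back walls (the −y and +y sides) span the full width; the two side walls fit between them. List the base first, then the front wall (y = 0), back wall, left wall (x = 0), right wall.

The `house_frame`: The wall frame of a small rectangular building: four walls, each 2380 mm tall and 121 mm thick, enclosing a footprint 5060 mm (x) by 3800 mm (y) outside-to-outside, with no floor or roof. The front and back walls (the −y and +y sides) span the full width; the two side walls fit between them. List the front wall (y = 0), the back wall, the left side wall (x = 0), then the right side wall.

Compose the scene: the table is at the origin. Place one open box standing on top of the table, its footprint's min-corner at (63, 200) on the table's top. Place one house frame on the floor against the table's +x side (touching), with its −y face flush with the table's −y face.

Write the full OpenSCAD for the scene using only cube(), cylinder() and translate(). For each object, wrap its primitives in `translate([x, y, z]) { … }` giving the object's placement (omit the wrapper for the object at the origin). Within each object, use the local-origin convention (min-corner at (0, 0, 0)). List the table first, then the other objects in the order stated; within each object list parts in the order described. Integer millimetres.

translate([0, 0, 700]) cube([1178, 679, 25]);
translate([56, 56, 0]) cube([84, 84, 700]);
translate([1038, 56, 0]) cube([84, 84, 700]);
translate([56, 539, 0]) cube([84, 84, 700]);
translate([1038, 539, 0]) cube([84, 84, 700]);
translate([63, 200, 725]) {
  cube([346, 422, 13]);
  translate([0, 0, 13]) cube([346, 13, 264]);
  translate([0, 409, 13]) cube([346, 13, 264]);
  translate([0, 13, 13]) cube([13, 396, 264]);
  translate([333, 13, 13]) cube([13, 396, 264]);
}
translate([1178, 0, 0]) {
  cube([5060, 121, 2380]);
  translate([0, 3679, 0]) cube([5060, 121, 2380]);
  translate([0, 121, 0]) cube([121, 3558, 2380]);
  translate([4939, 121, 0]) cube([121, 3558, 2380]);
}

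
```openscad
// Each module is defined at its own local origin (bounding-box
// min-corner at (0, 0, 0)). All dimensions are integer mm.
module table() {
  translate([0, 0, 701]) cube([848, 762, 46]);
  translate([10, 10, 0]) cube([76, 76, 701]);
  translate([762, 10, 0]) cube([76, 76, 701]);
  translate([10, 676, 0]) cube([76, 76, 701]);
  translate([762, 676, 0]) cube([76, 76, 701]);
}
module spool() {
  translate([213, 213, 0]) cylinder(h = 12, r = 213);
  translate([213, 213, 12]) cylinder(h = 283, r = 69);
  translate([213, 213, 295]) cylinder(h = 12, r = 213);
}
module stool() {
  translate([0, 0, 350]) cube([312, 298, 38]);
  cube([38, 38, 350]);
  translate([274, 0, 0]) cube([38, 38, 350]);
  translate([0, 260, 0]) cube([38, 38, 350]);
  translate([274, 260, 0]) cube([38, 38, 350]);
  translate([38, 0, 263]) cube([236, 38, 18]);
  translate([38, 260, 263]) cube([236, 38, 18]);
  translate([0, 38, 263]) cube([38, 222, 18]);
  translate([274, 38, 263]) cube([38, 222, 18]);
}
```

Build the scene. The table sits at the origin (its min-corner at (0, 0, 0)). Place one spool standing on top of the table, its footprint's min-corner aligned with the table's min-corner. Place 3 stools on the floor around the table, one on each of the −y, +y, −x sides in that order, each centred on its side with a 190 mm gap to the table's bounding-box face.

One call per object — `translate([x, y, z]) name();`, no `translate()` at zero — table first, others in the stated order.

table();
translate([0, 0, 747]) spool();
translate([268, -488, 0]) stool();
translate([268, 952, 0]) stool();
translate([-502, 232, 0]) stool();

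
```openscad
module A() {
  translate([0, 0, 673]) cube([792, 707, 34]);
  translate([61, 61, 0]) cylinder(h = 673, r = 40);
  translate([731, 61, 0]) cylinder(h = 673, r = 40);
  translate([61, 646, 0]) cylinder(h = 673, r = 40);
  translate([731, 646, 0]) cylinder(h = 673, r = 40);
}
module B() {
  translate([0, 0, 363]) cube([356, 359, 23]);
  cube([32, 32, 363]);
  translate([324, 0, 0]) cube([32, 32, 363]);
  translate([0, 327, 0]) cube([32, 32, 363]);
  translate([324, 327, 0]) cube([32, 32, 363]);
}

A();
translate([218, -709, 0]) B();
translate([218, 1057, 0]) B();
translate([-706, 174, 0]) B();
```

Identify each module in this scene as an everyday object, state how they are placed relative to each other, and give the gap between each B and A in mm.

Each stool's nearest face is 350 mm from the table's bounding box.

A is a table. B is a stool. Three stools sit around the table at the −y, +y, −x sides. The gap between each stool and the table is 350 mm.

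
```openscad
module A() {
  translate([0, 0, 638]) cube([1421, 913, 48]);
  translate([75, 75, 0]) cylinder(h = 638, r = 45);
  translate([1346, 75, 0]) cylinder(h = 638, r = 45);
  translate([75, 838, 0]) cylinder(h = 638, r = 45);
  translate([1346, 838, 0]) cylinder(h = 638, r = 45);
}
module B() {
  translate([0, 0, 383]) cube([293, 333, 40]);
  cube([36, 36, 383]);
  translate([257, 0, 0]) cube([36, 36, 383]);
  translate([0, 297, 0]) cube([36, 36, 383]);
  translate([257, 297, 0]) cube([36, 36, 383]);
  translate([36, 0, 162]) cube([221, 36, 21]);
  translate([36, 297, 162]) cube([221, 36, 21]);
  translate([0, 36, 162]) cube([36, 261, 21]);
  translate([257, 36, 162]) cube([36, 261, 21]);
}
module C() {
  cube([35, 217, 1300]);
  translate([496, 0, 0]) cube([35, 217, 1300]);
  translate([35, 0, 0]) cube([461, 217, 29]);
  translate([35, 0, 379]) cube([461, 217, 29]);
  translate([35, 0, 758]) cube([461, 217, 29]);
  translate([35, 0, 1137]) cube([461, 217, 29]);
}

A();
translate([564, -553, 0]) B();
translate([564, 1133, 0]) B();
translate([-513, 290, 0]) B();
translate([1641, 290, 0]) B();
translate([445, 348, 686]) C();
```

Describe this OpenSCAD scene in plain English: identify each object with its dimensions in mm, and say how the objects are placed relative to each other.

A is a table with a 1421×913 mm rectangular top, 48 mm thick, top surface at z = 686 mm, supported by four round legs of 90 mm diameter, each leg's bounding box inset 30 mm from the nearest pair of top edges, running from the floor.

B is a simple wooden stool: a rectangular seat 293 mm (x) by 333 mm (y), 40 mm thick, top face at z = 423 mm, on four square legs, each 36×36 mm in cross-section. The legs rest on z = 0, each flush with a corner of the seat. Four stretchers, 36 mm wide and 21 mm tall, connect adjacent legs with their undersides at z = 162 mm, each running between the inner faces of the legs it joins and aligned with the legs' outer faces on the other axis.

C is a bookshelf 531 mm wide overall, 217 mm deep and 1300 mm tall. The two sides are 35 mm thick vertical panels. 4 horizontal shelves of 29 mm thickness span between the inner faces of the sides; the lowest shelf sits on the floor and shelves are stacked with a clear vertical gap of 350 mm between each pair.

Four stools sit around the table at the −y, +y, −x, +x sides. The bookshelf is on top of the table, centred.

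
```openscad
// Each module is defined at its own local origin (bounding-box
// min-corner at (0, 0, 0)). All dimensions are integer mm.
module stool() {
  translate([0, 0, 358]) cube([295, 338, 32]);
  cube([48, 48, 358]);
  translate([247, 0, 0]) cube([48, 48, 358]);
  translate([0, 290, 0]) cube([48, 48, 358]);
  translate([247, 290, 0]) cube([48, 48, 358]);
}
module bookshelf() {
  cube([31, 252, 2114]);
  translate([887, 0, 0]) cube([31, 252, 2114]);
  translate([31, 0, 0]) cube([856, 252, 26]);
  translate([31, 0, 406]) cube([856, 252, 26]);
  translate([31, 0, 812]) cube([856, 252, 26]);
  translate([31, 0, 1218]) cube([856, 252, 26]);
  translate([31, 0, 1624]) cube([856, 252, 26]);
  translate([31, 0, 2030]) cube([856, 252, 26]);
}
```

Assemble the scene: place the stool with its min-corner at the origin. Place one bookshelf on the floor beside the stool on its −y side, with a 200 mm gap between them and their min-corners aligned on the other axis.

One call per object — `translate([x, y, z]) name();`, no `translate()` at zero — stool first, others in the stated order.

stool();
translate([0, -452, 0]) bookshelf();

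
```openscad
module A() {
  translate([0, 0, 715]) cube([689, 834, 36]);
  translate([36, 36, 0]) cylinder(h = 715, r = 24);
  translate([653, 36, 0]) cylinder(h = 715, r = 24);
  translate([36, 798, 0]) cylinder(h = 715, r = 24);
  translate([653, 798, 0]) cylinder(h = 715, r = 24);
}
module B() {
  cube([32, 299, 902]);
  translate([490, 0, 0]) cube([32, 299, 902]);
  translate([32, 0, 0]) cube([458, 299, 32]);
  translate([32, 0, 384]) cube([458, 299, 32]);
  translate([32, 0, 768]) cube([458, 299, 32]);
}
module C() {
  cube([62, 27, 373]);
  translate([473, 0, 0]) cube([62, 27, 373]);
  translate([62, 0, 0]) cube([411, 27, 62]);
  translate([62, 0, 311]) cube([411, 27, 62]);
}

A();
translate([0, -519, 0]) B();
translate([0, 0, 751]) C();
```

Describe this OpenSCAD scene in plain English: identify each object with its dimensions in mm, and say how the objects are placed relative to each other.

A is a rectangular dining table. The top is 689×834×36 mm with its upper surface at z = 751 mm. It stands on four round legs of 48 mm diameter, each leg's bounding box inset 12 mm from the nearest pair of top edges, running from the floor to the underside of the top.

B is an open bookshelf. Two side panels, each 32 mm thick, 299 mm deep and 902 mm tall, stand 522 mm apart (outside-to-outside). Between them sit 3 shelves, each 32 mm thick and 299 mm deep, spanning the full gap between the sides. The bottom shelf rests on the floor (its underside at z = 0) and the clear gap between one shelf's top and the next shelf's underside is 352 mm.

C is a rectangular picture frame lying in the x–z plane (depth along y). The opening is 411 mm wide (x) by 249 mm tall (z), surrounded by a border 62 mm wide on all four sides. The frame is 27 mm deep and is made of two full-height vertical stiles with two horizontal rails fitted between them.

The bookshelf is on the floor beside the table on its −y side. The picture frame is on top of the table.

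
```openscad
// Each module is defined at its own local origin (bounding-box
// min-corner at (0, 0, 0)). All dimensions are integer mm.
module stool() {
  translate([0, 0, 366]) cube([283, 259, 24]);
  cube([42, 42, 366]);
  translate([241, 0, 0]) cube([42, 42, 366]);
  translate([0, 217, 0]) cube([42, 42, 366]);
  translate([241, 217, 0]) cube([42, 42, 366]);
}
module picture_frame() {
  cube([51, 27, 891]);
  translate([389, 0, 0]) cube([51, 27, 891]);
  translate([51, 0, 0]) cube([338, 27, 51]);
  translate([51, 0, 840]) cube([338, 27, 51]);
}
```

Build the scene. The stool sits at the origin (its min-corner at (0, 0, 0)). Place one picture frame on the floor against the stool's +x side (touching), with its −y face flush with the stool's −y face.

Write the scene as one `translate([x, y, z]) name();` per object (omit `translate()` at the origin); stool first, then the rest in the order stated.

stool();
translate([283, 0, 0]) picture_frame();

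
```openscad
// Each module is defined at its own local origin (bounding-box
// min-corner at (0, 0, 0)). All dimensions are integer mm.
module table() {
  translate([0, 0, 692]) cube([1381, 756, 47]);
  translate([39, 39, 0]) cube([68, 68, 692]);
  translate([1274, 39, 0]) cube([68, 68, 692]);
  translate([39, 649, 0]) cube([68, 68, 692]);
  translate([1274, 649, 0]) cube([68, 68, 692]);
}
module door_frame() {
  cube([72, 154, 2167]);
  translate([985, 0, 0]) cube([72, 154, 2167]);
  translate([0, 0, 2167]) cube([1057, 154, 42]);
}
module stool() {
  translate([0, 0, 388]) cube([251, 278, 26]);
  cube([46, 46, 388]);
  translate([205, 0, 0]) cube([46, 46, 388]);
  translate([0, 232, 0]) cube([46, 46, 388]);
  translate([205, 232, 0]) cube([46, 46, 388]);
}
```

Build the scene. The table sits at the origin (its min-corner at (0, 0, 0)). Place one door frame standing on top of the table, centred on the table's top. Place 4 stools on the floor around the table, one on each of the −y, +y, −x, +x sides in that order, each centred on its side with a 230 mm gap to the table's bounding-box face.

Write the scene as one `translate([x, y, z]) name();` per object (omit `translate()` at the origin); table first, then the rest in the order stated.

table();
translate([162, 301, 739]) door_frame();
translate([565, -508, 0]) stool();
translate([565, 986, 0]) stool();
translate([-481, 239, 0]) stool();
translate([1611, 239, 0]) stool();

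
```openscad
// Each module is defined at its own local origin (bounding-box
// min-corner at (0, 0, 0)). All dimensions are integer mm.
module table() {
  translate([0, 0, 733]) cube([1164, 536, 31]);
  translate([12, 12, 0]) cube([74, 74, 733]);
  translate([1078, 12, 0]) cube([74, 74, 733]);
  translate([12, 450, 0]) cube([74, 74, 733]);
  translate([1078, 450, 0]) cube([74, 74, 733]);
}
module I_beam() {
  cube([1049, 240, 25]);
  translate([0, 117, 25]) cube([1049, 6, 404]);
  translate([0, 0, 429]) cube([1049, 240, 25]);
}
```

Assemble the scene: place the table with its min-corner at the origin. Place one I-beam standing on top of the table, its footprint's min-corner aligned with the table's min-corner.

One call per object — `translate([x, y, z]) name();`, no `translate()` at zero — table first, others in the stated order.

table();
translate([0, 0, 764]) I_beam();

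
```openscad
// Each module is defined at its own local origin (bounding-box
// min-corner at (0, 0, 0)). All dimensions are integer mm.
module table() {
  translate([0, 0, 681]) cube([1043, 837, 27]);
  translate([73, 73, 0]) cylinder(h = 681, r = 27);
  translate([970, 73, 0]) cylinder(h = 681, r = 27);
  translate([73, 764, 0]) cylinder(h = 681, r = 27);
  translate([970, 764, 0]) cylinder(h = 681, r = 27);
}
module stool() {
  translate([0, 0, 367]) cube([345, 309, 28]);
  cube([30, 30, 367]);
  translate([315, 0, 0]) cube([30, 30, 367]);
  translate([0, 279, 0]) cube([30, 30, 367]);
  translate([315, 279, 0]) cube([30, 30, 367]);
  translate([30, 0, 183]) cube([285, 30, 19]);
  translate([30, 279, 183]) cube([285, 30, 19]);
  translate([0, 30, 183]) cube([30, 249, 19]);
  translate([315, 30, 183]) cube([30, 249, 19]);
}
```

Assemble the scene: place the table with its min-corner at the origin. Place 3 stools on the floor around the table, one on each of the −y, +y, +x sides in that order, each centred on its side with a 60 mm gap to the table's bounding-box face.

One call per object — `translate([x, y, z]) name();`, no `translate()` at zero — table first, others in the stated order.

table();
translate([349, -369, 0]) stool();
translate([349, 897, 0]) stool();
translate([1103, 264, 0]) stool();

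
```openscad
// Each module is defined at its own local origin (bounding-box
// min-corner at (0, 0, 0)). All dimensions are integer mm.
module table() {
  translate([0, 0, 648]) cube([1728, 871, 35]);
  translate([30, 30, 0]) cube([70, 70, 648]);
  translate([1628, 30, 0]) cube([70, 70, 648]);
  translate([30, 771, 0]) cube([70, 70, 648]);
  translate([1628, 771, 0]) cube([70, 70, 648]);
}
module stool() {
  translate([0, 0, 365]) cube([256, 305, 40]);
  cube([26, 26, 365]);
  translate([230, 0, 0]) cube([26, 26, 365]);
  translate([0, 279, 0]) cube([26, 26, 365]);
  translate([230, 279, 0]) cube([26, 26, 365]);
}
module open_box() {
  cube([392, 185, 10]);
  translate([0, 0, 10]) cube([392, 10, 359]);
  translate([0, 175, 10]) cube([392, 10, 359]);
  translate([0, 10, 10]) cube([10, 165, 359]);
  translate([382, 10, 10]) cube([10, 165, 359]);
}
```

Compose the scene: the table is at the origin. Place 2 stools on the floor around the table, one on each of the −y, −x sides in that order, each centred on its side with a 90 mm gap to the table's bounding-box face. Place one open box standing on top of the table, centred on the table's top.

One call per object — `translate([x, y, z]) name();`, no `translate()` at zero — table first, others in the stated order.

table();
translate([736, -395, 0]) stool();
translate([-346, 283, 0]) stool();
translate([668, 343, 683]) open_box();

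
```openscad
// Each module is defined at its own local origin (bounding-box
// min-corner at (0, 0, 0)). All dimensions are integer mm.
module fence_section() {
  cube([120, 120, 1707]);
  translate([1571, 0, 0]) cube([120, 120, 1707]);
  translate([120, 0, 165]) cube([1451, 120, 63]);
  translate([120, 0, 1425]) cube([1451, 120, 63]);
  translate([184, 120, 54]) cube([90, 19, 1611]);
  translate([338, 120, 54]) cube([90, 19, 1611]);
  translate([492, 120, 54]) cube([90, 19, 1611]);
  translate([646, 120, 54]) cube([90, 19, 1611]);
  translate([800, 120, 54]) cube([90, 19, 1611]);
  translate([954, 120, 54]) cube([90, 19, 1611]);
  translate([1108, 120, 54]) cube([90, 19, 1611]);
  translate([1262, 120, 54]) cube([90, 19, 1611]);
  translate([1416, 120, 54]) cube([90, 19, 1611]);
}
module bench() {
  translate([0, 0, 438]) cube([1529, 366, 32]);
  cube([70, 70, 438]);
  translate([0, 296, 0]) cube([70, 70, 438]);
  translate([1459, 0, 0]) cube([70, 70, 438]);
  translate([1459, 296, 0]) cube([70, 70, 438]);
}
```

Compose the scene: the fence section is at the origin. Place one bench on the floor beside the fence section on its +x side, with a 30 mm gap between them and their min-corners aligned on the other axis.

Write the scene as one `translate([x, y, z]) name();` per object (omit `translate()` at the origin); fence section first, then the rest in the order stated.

fence_section();
translate([1721, 0, 0]) bench();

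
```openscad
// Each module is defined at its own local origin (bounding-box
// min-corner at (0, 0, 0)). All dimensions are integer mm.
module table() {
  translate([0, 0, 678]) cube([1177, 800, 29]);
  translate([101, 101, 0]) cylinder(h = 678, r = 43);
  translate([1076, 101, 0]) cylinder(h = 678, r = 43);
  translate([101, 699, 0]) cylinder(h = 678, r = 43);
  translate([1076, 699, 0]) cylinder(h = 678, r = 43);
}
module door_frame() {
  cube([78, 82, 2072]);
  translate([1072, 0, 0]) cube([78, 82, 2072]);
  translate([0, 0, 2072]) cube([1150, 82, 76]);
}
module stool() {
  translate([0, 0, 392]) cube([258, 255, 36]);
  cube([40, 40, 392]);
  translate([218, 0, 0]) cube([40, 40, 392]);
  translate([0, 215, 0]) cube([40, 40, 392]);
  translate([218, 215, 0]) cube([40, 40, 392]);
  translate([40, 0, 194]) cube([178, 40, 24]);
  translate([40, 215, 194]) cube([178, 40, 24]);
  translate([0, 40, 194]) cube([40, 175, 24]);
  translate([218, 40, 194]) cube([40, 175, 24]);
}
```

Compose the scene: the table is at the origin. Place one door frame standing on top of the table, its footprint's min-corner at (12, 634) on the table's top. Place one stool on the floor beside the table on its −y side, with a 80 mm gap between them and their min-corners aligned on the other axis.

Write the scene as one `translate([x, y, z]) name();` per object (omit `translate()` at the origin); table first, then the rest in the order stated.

table();
translate([12, 634, 707]) door_frame();
translate([0, -335, 0]) stool();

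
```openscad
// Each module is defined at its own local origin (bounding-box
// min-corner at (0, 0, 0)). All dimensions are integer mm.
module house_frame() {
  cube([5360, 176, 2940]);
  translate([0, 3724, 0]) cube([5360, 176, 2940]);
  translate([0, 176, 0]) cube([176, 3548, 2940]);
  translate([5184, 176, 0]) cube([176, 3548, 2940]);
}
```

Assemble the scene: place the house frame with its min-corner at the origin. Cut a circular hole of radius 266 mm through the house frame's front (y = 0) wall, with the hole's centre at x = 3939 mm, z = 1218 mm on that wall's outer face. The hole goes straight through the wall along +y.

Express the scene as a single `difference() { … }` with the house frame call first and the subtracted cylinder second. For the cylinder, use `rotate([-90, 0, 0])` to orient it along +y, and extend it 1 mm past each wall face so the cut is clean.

difference() {
  house_frame();
  translate([3939, -1, 1218]) rotate([-90, 0, 0]) cylinder(h = 178, r = 266);
}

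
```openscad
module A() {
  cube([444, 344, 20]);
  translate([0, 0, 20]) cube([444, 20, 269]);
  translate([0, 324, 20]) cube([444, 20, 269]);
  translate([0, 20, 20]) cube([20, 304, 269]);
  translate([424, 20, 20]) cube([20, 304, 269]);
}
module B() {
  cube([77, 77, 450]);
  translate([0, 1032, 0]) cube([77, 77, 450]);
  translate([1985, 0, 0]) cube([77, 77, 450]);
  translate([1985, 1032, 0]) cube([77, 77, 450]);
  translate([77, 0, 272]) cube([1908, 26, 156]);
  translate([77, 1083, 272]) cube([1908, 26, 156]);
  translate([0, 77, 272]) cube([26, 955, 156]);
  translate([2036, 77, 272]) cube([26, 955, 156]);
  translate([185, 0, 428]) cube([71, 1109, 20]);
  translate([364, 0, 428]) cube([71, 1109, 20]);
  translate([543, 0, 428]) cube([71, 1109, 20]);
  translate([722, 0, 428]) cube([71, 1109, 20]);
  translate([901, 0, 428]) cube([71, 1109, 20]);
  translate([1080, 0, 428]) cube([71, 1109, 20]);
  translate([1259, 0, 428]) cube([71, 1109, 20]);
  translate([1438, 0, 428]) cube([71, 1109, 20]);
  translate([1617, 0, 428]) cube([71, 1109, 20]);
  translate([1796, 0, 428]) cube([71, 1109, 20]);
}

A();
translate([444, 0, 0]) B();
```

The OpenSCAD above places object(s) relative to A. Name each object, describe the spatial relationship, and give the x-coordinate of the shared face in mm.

A is an open box. B is a bed frame. The bed frame is against the open box's +x side, with their −y faces flush. The x-coordinate of the shared face is 444 mm.

The open box's +x face and the bed frame's −x face are both at x = 444 mm.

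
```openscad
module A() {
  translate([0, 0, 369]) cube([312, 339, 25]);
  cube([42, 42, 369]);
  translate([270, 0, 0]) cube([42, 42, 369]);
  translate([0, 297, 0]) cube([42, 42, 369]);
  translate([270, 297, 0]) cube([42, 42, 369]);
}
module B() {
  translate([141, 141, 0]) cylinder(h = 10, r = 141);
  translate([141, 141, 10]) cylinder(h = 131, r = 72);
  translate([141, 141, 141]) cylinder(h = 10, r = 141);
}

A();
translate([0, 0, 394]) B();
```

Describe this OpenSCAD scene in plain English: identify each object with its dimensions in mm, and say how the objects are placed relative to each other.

A is a simple wooden stool: a rectangular seat 312 mm (x) by 339 mm (y), 25 mm thick, top face at z = 394 mm, on four square legs, each 42×42 mm in cross-section. The legs rest on z = 0, each flush with a corner of the seat.

B is a spool: two coaxial disc flanges of radius 141 mm and thickness 10 mm, joined by a core cylinder of radius 72 mm and height 131 mm. The lower flange rests on z = 0 and the three cylinders share a vertical axis.

The spool is on top of the stool.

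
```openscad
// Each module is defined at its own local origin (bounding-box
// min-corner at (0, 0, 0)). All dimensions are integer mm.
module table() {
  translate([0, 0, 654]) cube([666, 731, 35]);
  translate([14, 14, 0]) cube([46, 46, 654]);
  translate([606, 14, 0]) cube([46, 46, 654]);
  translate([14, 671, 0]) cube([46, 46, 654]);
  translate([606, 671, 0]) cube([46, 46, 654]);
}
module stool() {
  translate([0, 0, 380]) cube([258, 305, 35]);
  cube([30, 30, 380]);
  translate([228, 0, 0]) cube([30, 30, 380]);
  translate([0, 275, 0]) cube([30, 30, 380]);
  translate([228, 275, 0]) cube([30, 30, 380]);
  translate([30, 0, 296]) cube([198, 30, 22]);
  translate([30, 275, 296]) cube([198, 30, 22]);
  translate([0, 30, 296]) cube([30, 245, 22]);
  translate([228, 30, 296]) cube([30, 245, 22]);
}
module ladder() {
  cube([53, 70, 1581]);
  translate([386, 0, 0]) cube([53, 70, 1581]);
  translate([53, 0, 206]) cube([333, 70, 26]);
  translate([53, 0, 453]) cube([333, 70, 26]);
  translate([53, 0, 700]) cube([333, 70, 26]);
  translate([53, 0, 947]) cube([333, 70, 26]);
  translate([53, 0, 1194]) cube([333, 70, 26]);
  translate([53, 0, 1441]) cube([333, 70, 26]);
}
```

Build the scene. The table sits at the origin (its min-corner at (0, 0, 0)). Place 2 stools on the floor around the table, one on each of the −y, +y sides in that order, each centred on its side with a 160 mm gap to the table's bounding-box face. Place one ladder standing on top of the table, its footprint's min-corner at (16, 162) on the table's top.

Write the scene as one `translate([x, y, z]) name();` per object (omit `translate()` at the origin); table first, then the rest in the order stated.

table();
translate([204, -465, 0]) stool();
translate([204, 891, 0]) stool();
translate([16, 162, 689]) ladder();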